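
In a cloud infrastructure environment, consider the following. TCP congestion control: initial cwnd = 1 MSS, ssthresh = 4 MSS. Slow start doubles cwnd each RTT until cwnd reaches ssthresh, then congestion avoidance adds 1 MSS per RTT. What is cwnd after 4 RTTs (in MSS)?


RTT 0: cwnd = 1 MSS (initial)
RTT 1: cwnd = 2 MSS (slow start, doubled)
RTT 2: cwnd = 4 MSS (slow start, doubled)
RTT 3: cwnd = 5 MSS (congestion avoidance, +1)
RTT 4: cwnd = 6 MSS (congestion avoidance, +1)

6


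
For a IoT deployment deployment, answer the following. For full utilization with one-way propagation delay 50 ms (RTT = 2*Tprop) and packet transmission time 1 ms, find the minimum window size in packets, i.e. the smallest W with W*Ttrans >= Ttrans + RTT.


Given: Ttrans = 1 ms, RTT = 100 ms (= 2 * Tprop, Tprop = 50 ms)
Time until first ACK returns = Ttrans + RTT = 1 + 100 = 101 ms
Need W * Ttrans >= Ttrans + RTT  ->  W >= (Ttrans + RTT) / Ttrans
(Ttrans + RTT) / Ttrans = 101 / 1 = 101
W_min = ceil(101) = 101

101


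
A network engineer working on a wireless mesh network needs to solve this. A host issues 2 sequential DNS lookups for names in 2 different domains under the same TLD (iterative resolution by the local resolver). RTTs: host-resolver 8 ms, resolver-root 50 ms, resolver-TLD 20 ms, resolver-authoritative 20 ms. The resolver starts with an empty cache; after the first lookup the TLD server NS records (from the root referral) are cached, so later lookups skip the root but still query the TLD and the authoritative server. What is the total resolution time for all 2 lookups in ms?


Lookup 1 (cold cache): local + root + TLD + auth = 8 + 50 + 20 + 20 = 98 ms
Lookups 2..2 (TLD NS cached -> skip root; new domain -> still ask TLD and auth): local + TLD + auth = 8 + 20 + 20 = 48 ms each
Remaining 1 lookups: 1 * 48 = 48 ms
Total = 98 + 48 = 146 ms

146


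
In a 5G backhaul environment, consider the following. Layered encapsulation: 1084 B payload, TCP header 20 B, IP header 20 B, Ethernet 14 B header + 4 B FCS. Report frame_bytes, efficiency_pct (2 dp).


TCP segment = 1084 + 20 = 1104 B
IP packet = 1104 + 20 = 1124 B
Ethernet frame = 1124 + 14 + 4 = 1142 B
Efficiency = app / frame = 1084 / 1142 = 0.949212 = 94.9212% -> 94.92% (2 dp)

1142, 94.92


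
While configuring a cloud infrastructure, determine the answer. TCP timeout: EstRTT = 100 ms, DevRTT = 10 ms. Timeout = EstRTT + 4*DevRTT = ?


Given: EstRTT = 100 ms, DevRTT = 10 ms
Timeout = EstRTT + 4 * DevRTT
4 * DevRTT = 4 * 10 = 40
Timeout = 100 + 40 = 140 ms

140


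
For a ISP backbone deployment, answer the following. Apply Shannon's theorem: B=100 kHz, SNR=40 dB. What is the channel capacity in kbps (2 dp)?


Given: B = 100 kHz, SNR = 40 dB
SNR linear = 10^(40/10) = 10000
1 + SNR = 10001
log2(10001) = 13.2878566418
C = 100 * 1000 * 13.2878566418 = 1328785.6642 bps
C = 1328.785664 kbps -> 1328.79 kbps (2 dp)

1328.79


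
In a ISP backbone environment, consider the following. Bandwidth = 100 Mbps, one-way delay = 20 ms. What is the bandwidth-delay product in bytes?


Given: bandwidth = 100 Mbps, delay = 20 ms
BDP in bits = 100 * 10^6 * 20 / 1000
BDP in bits = 2000000
BDP in bytes = 2000000 / 8 = 250000

250000


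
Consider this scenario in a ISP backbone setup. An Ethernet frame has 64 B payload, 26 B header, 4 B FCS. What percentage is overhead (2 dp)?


Given: payload = 64 B, header = 26 B, trailer = 4 B
Overhead bytes = header + trailer = 26 + 4 = 30
Total frame = payload + overhead = 64 + 30 = 94
Overhead % = 30 / 94 * 100 = 31.9149% -> 31.91% (2 dp)

31.91


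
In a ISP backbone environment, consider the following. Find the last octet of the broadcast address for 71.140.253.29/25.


Given: IP = 71.140.253.29, prefix = /25
Host bits = 32 - 25 = 7
Network last octet = 29 AND mask = 0
Host part size = 2^7 - 1 = 127
Broadcast last octet = 0 OR 127 = 127

127


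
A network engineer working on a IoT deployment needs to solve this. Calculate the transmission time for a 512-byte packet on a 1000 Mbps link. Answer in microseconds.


Given: packet = 512 bytes, bandwidth = 1000 Mbps
Packet in bits = 512 * 8 = 4096 bits
Bandwidth = 1000 * 10^6 = 1000000000 bps
Time = 4096 / 1000000000 seconds
Time in us = 4096 * 10^6 / 1000000000 = 4.096

4.096


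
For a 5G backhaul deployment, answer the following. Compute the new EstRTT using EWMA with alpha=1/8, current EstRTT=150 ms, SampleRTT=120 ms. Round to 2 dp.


Given: EstRTT = 150 ms, SampleRTT = 120 ms, alpha = 1/8
New EstRTT = (1 - alpha) * EstRTT + alpha * SampleRTT
(7/8) * 150 = 131.25
(1/8) * 120 = 15
New EstRTT = 131.25 + 15 = 146.25 ms -> 146.25 ms (2 dp)

146.25


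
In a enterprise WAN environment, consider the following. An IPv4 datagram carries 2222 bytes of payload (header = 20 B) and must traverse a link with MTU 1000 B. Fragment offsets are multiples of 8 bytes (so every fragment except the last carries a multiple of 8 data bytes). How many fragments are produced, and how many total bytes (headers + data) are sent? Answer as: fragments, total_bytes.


Max data per non-final fragment = floor((MTU - header)/8)*8 = floor((1000 - 20)/8)*8 = floor(980/8)*8 = 976 B
Final fragment needs no 8-byte alignment: it can carry up to MTU - header = 980 B
Non-final fragments needed = ceil((payload - 980) / 976) = ceil(1242/976) = ceil(1.2725) = 2
Number of fragments = 2 + 1 = 3
Fragment sizes (data): 2 * 976 B + 270 B (last, 270 <= 980 OK)
Total bytes sent = payload + n_frags * header = 2222 + 3*20 = 2222 + 60 = 2282 B

3, 2282


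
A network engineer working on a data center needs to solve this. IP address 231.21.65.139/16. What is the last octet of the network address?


Given: IP = 231.21.65.139, prefix = /16
Subnet mask = 255.255.0.0
Last octet of IP: 139
Last octet of mask: 0
Network last octet = 139 AND 0 = 0

0


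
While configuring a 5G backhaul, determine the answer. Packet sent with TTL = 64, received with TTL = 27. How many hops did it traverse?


Given: initial TTL = 64, received TTL = 27
Hops = initial TTL - received TTL
Hops = 64 - 27 = 37

37


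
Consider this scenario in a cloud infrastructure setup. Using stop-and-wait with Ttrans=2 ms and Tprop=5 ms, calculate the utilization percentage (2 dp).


Given: Ttrans = 2 ms, Tprop = 5 ms
RTT = 2 * Tprop = 2 * 5 = 10 ms
U = Ttrans / (Ttrans + RTT)
U = 2 / (2 + 10)
U = 2 / 12 = 0.166667
U% = 16.67%

16.67


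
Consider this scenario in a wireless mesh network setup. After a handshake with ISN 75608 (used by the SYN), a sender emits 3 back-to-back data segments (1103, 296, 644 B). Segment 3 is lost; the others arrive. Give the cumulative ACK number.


SYN uses sequence number 75608; first data byte = ISN + 1 = 75609.
Segment 1: SEQ = 75609, len = 1103 B, covers [75609, 76711]
Segment 2: SEQ = 76712, len = 296 B, covers [76712, 77007]
Segment 3: SEQ = 77008, len = 644 B, covers [77008, 77651] [LOST]
In-order data received: bytes [75609, 77007] (segments 1..2).
Segment 3 missing -> gap begins at byte 77008.
Cumulative ACK = next expected in-order byte = 75609 + 1103 + 296 = 77008

77008


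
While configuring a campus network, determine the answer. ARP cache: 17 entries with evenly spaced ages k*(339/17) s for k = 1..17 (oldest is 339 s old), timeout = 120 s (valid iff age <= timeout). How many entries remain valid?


Ages are k * 339/17 s for k = 1..17 (spacing = 19.9412 s).
Entry k is valid iff k * 339/17 <= 120 iff k <= 17 * 120 / 339 = 6.0177
n_valid = floor(6.0177) = 6
(n_stale = 17 - 6 = 11)

6


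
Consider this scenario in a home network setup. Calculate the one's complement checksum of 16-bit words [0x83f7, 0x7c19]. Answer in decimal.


Given words: [0x83f7, 0x7c19]
Step 1: Sum all words
Raw sum = 33783 + 31769 = 65552
Step 2: Fold carry: (16 + 1) = 17
One's complement = ~17 & 0xFFFF = 65518

65518


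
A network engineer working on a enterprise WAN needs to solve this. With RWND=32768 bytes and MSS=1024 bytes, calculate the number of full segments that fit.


Given: RWND = 32768 bytes, MSS = 1024 bytes
Full segments = floor(RWND / MSS)
Full segments = floor(32768 / 1024)
Full segments = floor(32.0) = 32

32


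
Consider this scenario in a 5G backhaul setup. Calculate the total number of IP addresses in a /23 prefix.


Given: CIDR prefix /23
Host bits = 32 - 23 = 9
Total addresses = 2^9 = 512

512


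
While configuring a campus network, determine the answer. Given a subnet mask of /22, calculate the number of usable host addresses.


Given: subnet mask /22
Host bits = 32 - 22 = 10
Total addresses = 2^10 = 1024
Usable hosts = 1024 - 2 (network + broadcast) = 1022

1022


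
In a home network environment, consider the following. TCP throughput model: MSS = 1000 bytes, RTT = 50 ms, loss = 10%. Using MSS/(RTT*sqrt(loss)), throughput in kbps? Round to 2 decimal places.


Given: MSS = 1000 bytes, RTT = 50 ms, loss = 10%
RTT in seconds = 50 / 1000 = 0.05
Loss rate = 10% = 0.1
sqrt(loss) = sqrt(0.1) = 0.316227766017
Throughput (bytes/s) = 1000 / (0.05 * 0.316227766017) = 63245.5532
Throughput (kbps) = 63245.5532 * 8 / 1000 = 505.964426 -> 505.96 kbps (2 dp)

505.96


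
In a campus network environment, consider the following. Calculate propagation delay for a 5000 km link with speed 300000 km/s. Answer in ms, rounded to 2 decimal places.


Given: distance = 5000 km, speed = 300000 km/s
Delay = distance / speed = 5000 / 300000 seconds
Delay in ms = 5000 * 1000 / 300000
Delay = 16.6667 ms
Rounded to 2 dp = 16.67 ms

16.67


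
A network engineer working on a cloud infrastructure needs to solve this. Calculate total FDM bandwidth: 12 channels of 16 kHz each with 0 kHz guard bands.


Given: 12 channels, 16 kHz each, guard = 0 kHz
Channel bandwidth = 12 * 16 = 192 kHz
Guard bands = 11 gaps * 0 kHz = 0 kHz
Total = 192 + 0 = 192 kHz

192


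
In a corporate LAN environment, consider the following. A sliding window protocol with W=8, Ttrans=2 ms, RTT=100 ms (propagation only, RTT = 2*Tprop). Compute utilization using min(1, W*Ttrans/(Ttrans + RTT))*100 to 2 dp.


Given: W = 8, Ttrans = 2 ms, RTT = 100 ms (= 2 * Tprop, Tprop = 50 ms)
Cycle time = Ttrans + RTT = 2 + 100 = 102 ms (first packet sent until its ACK returns)
W * Ttrans = 8 * 2 = 16 ms of sending per cycle
W * Ttrans / (Ttrans + RTT) = 16 / 102 = 0.156863
U = min(1, 0.156863) = 0.156863
U% = 15.69%

15.69


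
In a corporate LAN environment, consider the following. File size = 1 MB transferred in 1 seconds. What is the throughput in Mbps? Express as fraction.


Given: file = 1 MB, time = 1 s
File in Mb = 1 * 8 = 8 Mb
Throughput = 8 / 1 Mbps
Throughput = 8 Mbps

8


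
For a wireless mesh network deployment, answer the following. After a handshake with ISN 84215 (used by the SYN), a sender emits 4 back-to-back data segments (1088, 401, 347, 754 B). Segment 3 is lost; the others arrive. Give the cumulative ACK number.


SYN uses sequence number 84215; first data byte = ISN + 1 = 84216.
Segment 1: SEQ = 84216, len = 1088 B, covers [84216, 85303]
Segment 2: SEQ = 85304, len = 401 B, covers [85304, 85704]
Segment 3: SEQ = 85705, len = 347 B, covers [85705, 86051] [LOST]
Segment 4: SEQ = 86052, len = 754 B, covers [86052, 86805]
In-order data received: bytes [84216, 85704] (segments 1..2).
Segment 3 missing -> gap begins at byte 85705; later segments buffered out of order.
Cumulative ACK = next expected in-order byte = 84216 + 1088 + 401 = 85705

85705


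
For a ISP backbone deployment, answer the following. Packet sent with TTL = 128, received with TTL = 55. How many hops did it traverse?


Given: initial TTL = 128, received TTL = 55
Hops = initial TTL - received TTL
Hops = 128 - 55 = 73

73


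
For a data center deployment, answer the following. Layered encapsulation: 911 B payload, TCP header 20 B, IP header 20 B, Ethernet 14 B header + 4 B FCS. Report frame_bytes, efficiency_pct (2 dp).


TCP segment = 911 + 20 = 931 B
IP packet = 931 + 20 = 951 B
Ethernet frame = 951 + 14 + 4 = 969 B
Efficiency = app / frame = 911 / 969 = 0.940144 = 94.0144% -> 94.01% (2 dp)

969, 94.01


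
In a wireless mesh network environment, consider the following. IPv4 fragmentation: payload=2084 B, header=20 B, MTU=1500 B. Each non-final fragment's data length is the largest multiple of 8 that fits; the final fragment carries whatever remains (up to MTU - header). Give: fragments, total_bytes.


Max data per non-final fragment = floor((MTU - header)/8)*8 = floor((1500 - 20)/8)*8 = floor(1480/8)*8 = 1480 B
Final fragment needs no 8-byte alignment: it can carry up to MTU - header = 1480 B
Non-final fragments needed = ceil((payload - 1480) / 1480) = ceil(604/1480) = ceil(0.4081) = 1
Number of fragments = 1 + 1 = 2
Fragment sizes (data): 1 * 1480 B + 604 B (last, 604 <= 1480 OK)
Total bytes sent = payload + n_frags * header = 2084 + 2*20 = 2084 + 40 = 2124 B

2, 2124


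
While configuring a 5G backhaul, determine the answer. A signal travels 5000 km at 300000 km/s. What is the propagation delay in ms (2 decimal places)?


Given: distance = 5000 km, speed = 300000 km/s
Delay = distance / speed = 5000 / 300000 seconds
Delay in ms = 5000 * 1000 / 300000
Delay = 16.6667 ms
Rounded to 2 dp = 16.67 ms

16.67


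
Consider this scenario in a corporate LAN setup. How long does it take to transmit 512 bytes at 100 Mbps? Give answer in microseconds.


Given: packet = 512 bytes, bandwidth = 100 Mbps
Packet in bits = 512 * 8 = 4096 bits
Bandwidth = 100 * 10^6 = 100000000 bps
Time = 4096 / 100000000 seconds
Time in us = 4096 * 10^6 / 100000000 = 40.96

40.96


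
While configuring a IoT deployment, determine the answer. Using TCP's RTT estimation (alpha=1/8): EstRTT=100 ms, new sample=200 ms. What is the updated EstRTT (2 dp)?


Given: EstRTT = 100 ms, SampleRTT = 200 ms, alpha = 1/8
New EstRTT = (1 - alpha) * EstRTT + alpha * SampleRTT
(7/8) * 100 = 87.5
(1/8) * 200 = 25
New EstRTT = 87.5 + 25 = 112.5 ms -> 112.50 ms (2 dp)

112.50


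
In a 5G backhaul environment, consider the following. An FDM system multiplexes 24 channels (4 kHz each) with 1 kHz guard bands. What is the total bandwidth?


Given: 24 channels, 4 kHz each, guard = 1 kHz
Channel bandwidth = 24 * 4 = 96 kHz
Guard bands = 23 gaps * 1 kHz = 23 kHz
Total = 96 + 23 = 119 kHz

119


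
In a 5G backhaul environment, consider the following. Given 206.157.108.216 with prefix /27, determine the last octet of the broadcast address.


Given: IP = 206.157.108.216, prefix = /27
Host bits = 32 - 27 = 5
Network last octet = 216 AND mask = 192
Host part size = 2^5 - 1 = 31
Broadcast last octet = 192 OR 31 = 223

223


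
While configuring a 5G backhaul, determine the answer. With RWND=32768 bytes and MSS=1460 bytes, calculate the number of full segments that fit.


Given: RWND = 32768 bytes, MSS = 1460 bytes
Full segments = floor(RWND / MSS)
Full segments = floor(32768 / 1460)
Full segments = floor(22.4438) = 22

22


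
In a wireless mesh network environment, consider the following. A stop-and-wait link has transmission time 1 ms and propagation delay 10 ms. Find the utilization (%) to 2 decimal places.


Given: Ttrans = 1 ms, Tprop = 10 ms
RTT = 2 * Tprop = 2 * 10 = 20 ms
U = Ttrans / (Ttrans + RTT)
U = 1 / (1 + 20)
U = 1 / 21 = 0.047619
U% = 4.76%

4.76


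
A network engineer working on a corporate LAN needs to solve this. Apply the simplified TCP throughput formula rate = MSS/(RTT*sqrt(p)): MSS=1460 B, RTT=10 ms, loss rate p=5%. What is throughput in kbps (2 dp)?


Given: MSS = 1460 bytes, RTT = 10 ms, loss = 5%
RTT in seconds = 10 / 1000 = 0.01
Loss rate = 5% = 0.05
sqrt(loss) = sqrt(0.05) = 0.223606797750
Throughput (bytes/s) = 1460 / (0.01 * 0.223606797750) = 652931.8494
Throughput (kbps) = 652931.8494 * 8 / 1000 = 5223.454795 -> 5223.45 kbps (2 dp)

5223.45


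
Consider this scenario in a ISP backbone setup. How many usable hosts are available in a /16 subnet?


Given: subnet mask /16
Host bits = 32 - 16 = 16
Total addresses = 2^16 = 65536
Usable hosts = 65536 - 2 (network + broadcast) = 65534

65534


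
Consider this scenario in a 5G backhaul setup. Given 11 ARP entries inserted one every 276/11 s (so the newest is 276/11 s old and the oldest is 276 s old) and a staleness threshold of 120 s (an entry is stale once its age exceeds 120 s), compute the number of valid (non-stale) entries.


Ages are k * 276/11 s for k = 1..11 (spacing = 25.0909 s).
Entry k is valid iff k * 276/11 <= 120 iff k <= 11 * 120 / 276 = 4.7826
n_valid = floor(4.7826) = 4
(n_stale = 11 - 4 = 7)

4


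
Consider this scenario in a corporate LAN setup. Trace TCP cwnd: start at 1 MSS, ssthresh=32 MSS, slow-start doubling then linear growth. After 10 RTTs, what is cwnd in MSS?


RTT 0: cwnd = 1 MSS (initial)
RTT 1: cwnd = 2 MSS (slow start, doubled)
RTT 2: cwnd = 4 MSS (slow start, doubled)
RTT 3: cwnd = 8 MSS (slow start, doubled)
RTT 4: cwnd = 16 MSS (slow start, doubled)
RTT 5: cwnd = 32 MSS (slow start, doubled)
RTT 6: cwnd = 33 MSS (congestion avoidance, +1)
RTT 7: cwnd = 34 MSS (congestion avoidance, +1)
RTT 8: cwnd = 35 MSS (congestion avoidance, +1)
RTT 9: cwnd = 36 MSS (congestion avoidance, +1)
RTT 10: cwnd = 37 MSS (congestion avoidance, +1)

37


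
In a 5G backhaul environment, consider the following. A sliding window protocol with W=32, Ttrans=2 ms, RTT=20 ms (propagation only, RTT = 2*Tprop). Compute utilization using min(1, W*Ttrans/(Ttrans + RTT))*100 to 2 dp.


Given: W = 32, Ttrans = 2 ms, RTT = 20 ms (= 2 * Tprop, Tprop = 10 ms)
Cycle time = Ttrans + RTT = 2 + 20 = 22 ms (first packet sent until its ACK returns)
W * Ttrans = 32 * 2 = 64 ms of sending per cycle
W * Ttrans / (Ttrans + RTT) = 64 / 22 = 2.909091
U = min(1, 2.909091) = 1.000000
U% = 100.00%

100.00


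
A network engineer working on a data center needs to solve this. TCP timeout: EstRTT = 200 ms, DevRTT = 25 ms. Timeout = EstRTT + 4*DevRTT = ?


Given: EstRTT = 200 ms, DevRTT = 25 ms
Timeout = EstRTT + 4 * DevRTT
4 * DevRTT = 4 * 25 = 100
Timeout = 200 + 100 = 300 ms

300


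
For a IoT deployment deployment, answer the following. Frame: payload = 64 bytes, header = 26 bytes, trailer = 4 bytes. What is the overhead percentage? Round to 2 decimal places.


Given: payload = 64 B, header = 26 B, trailer = 4 B
Overhead bytes = header + trailer = 26 + 4 = 30
Total frame = payload + overhead = 64 + 30 = 94
Overhead % = 30 / 94 * 100 = 31.9149% -> 31.91% (2 dp)

31.91


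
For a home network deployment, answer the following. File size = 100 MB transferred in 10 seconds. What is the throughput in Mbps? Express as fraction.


Given: file = 100 MB, time = 10 s
File in Mb = 100 * 8 = 800 Mb
Throughput = 800 / 10 Mbps
Throughput = 80 Mbps

80


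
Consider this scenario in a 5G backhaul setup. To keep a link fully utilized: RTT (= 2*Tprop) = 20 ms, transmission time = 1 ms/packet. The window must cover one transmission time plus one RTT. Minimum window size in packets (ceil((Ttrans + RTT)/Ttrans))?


Given: Ttrans = 1 ms, RTT = 20 ms (= 2 * Tprop, Tprop = 10 ms)
Time until first ACK returns = Ttrans + RTT = 1 + 20 = 21 ms
Need W * Ttrans >= Ttrans + RTT  ->  W >= (Ttrans + RTT) / Ttrans
(Ttrans + RTT) / Ttrans = 21 / 1 = 21
W_min = ceil(21) = 21

21


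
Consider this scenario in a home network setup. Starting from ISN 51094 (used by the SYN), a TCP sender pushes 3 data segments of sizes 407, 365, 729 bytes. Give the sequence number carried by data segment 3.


The SYN occupies sequence number ISN = 51094, so the first data byte is ISN + 1 = 51095.
SEQ of data segment i = (ISN + 1) + sum of payload sizes of segments 1..i-1.
Segment 1: SEQ = 51095, payload = 407 bytes
Segment 2: SEQ = 51502, payload = 365 bytes
Segment 3: SEQ = 51867, payload = 729 bytes
SEQ of segment 3 = 51095 + 407 + 365 = 51867

51867


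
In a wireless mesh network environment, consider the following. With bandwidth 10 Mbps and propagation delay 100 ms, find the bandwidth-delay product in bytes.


Given: bandwidth = 10 Mbps, delay = 100 ms
BDP in bits = 10 * 10^6 * 100 / 1000
BDP in bits = 1000000
BDP in bytes = 1000000 / 8 = 125000

125000


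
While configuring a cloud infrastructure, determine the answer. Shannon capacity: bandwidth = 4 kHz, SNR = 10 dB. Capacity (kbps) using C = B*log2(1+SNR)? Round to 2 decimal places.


Given: B = 4 kHz, SNR = 10 dB
SNR linear = 10^(10/10) = 10
1 + SNR = 11
log2(11) = 3.4594316186
C = 4 * 1000 * 3.4594316186 = 13837.7265 bps
C = 13.837726 kbps -> 13.84 kbps (2 dp)

13.84


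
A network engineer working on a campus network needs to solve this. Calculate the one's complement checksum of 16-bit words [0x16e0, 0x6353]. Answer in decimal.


Given words: [0x16e0, 0x6353]
Step 1: Sum all words
Raw sum = 5856 + 25427 = 31283
One's complement = ~31283 & 0xFFFF = 34252

34252


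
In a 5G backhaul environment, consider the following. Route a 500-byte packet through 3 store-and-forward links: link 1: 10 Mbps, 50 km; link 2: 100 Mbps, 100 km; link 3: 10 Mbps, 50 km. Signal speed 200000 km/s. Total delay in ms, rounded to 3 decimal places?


Packet = 500 bytes = 4000 bits. Store-and-forward: sum (t_trans + t_prop) per link.
Link 1: t_trans = 4000/(10*10^6) s = 0.4000 ms; t_prop = 50/200000 s = 0.2500 ms; subtotal = 0.6500 ms
Link 2: t_trans = 4000/(100*10^6) s = 0.0400 ms; t_prop = 100/200000 s = 0.5000 ms; subtotal = 0.5400 ms
Link 3: t_trans = 4000/(10*10^6) s = 0.4000 ms; t_prop = 50/200000 s = 0.2500 ms; subtotal = 0.6500 ms
End-to-end = 0.6500 + 0.5400 + 0.6500 = 1.8400 ms -> 1.840 ms (3 dp)

1.840


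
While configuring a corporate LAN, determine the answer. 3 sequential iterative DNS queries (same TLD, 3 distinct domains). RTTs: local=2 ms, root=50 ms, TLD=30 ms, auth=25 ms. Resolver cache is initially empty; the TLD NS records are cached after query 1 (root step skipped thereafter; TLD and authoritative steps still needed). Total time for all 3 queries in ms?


Lookup 1 (cold cache): local + root + TLD + auth = 2 + 50 + 30 + 25 = 107 ms
Lookups 2..3 (TLD NS cached -> skip root; new domain -> still ask TLD and auth): local + TLD + auth = 2 + 30 + 25 = 57 ms each
Remaining 2 lookups: 2 * 57 = 114 ms
Total = 107 + 114 = 221 ms

221


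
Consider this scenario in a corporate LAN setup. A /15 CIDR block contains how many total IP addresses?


Given: CIDR prefix /15
Host bits = 32 - 15 = 17
Total addresses = 2^17 = 131072

131072


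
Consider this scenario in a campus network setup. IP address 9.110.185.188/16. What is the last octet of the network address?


Given: IP = 9.110.185.188, prefix = /16
Subnet mask = 255.255.0.0
Last octet of IP: 188
Last octet of mask: 0
Network last octet = 188 AND 0 = 0

0


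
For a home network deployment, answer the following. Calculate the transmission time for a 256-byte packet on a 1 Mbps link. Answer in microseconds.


Given: packet = 256 bytes, bandwidth = 1 Mbps
Packet in bits = 256 * 8 = 2048 bits
Bandwidth = 1 * 10^6 = 1000000 bps
Time = 2048 / 1000000 seconds
Time in us = 2048 * 10^6 / 1000000 = 2048

2048


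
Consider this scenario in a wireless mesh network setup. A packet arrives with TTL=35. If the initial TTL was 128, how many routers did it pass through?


Given: initial TTL = 128, received TTL = 35
Hops = initial TTL - received TTL
Hops = 128 - 35 = 93

93


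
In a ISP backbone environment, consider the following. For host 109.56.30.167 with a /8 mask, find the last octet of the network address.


Given: IP = 109.56.30.167, prefix = /8
Subnet mask = 255.0.0.0
Last octet of IP: 167
Last octet of mask: 0
Network last octet = 167 AND 0 = 0

0


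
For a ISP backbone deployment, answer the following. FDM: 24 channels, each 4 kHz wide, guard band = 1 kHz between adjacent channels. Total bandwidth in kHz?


Given: 24 channels, 4 kHz each, guard = 1 kHz
Channel bandwidth = 24 * 4 = 96 kHz
Guard bands = 23 gaps * 1 kHz = 23 kHz
Total = 96 + 23 = 119 kHz

119


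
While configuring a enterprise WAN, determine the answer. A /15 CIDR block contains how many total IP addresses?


Given: CIDR prefix /15
Host bits = 32 - 15 = 17
Total addresses = 2^17 = 131072

131072


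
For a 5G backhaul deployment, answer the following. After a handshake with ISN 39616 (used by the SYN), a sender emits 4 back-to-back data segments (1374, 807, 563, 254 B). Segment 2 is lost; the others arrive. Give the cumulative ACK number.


SYN uses sequence number 39616; first data byte = ISN + 1 = 39617.
Segment 1: SEQ = 39617, len = 1374 B, covers [39617, 40990]
Segment 2: SEQ = 40991, len = 807 B, covers [40991, 41797] [LOST]
Segment 3: SEQ = 41798, len = 563 B, covers [41798, 42360]
Segment 4: SEQ = 42361, len = 254 B, covers [42361, 42614]
In-order data received: bytes [39617, 40990] (segments 1..1).
Segment 2 missing -> gap begins at byte 40991; later segments buffered out of order.
Cumulative ACK = next expected in-order byte = 39617 + 1374 = 40991

40991


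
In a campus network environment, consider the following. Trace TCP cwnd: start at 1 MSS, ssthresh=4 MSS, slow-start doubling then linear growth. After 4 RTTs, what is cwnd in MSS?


RTT 0: cwnd = 1 MSS (initial)
RTT 1: cwnd = 2 MSS (slow start, doubled)
RTT 2: cwnd = 4 MSS (slow start, doubled)
RTT 3: cwnd = 5 MSS (congestion avoidance, +1)
RTT 4: cwnd = 6 MSS (congestion avoidance, +1)

6


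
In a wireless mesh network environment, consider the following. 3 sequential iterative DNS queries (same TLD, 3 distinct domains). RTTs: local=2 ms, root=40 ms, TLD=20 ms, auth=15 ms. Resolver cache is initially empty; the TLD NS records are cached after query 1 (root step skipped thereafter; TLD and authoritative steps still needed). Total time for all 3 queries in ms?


Lookup 1 (cold cache): local + root + TLD + auth = 2 + 40 + 20 + 15 = 77 ms
Lookups 2..3 (TLD NS cached -> skip root; new domain -> still ask TLD and auth): local + TLD + auth = 2 + 20 + 15 = 37 ms each
Remaining 2 lookups: 2 * 37 = 74 ms
Total = 77 + 74 = 151 ms

151


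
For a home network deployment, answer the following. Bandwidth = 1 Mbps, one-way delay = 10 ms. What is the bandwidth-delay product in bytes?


Given: bandwidth = 1 Mbps, delay = 10 ms
BDP in bits = 1 * 10^6 * 10 / 1000
BDP in bits = 10000
BDP in bytes = 10000 / 8 = 1250

1250


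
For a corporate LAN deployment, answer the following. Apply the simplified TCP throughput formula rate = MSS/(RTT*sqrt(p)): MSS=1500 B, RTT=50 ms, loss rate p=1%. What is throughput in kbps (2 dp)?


Given: MSS = 1500 bytes, RTT = 50 ms, loss = 1%
RTT in seconds = 50 / 1000 = 0.05
Loss rate = 1% = 0.01
sqrt(loss) = sqrt(0.01) = 0.1
Throughput (bytes/s) = 1500 / (0.05 * 0.1) = 300000.0000
Throughput (kbps) = 300000.0000 * 8 / 1000 = 2400.000000 -> 2400.00 kbps (2 dp)

2400.00


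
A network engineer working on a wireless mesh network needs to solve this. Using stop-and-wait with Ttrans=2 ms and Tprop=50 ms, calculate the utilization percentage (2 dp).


Given: Ttrans = 2 ms, Tprop = 50 ms
RTT = 2 * Tprop = 2 * 50 = 100 ms
U = Ttrans / (Ttrans + RTT)
U = 2 / (2 + 100)
U = 2 / 102 = 0.019608
U% = 1.96%

1.96


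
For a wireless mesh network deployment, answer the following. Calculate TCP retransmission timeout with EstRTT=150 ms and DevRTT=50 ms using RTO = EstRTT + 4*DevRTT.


Given: EstRTT = 150 ms, DevRTT = 50 ms
Timeout = EstRTT + 4 * DevRTT
4 * DevRTT = 4 * 50 = 200
Timeout = 150 + 200 = 350 ms

350


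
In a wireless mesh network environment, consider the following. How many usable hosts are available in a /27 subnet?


Given: subnet mask /27
Host bits = 32 - 27 = 5
Total addresses = 2^5 = 32
Usable hosts = 32 - 2 (network + broadcast) = 30

30


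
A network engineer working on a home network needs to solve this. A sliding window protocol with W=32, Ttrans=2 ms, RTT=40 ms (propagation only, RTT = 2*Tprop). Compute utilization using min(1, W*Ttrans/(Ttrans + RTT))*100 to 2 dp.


Given: W = 32, Ttrans = 2 ms, RTT = 40 ms (= 2 * Tprop, Tprop = 20 ms)
Cycle time = Ttrans + RTT = 2 + 40 = 42 ms (first packet sent until its ACK returns)
W * Ttrans = 32 * 2 = 64 ms of sending per cycle
W * Ttrans / (Ttrans + RTT) = 64 / 42 = 1.523810
U = min(1, 1.523810) = 1.000000
U% = 100.00%

100.00


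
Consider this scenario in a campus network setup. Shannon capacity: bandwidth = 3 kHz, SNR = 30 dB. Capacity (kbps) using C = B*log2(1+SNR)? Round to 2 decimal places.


Given: B = 3 kHz, SNR = 30 dB
SNR linear = 10^(30/10) = 1000
1 + SNR = 1001
log2(1001) = 9.9672262588
C = 3 * 1000 * 9.9672262588 = 29901.6788 bps
C = 29.901679 kbps -> 29.90 kbps (2 dp)

29.90


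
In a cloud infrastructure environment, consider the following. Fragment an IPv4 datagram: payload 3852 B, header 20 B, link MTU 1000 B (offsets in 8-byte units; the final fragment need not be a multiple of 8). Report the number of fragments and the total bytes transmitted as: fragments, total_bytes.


Max data per non-final fragment = floor((MTU - header)/8)*8 = floor((1000 - 20)/8)*8 = floor(980/8)*8 = 976 B
Final fragment needs no 8-byte alignment: it can carry up to MTU - header = 980 B
Non-final fragments needed = ceil((payload - 980) / 976) = ceil(2872/976) = ceil(2.9426) = 3
Number of fragments = 3 + 1 = 4
Fragment sizes (data): 3 * 976 B + 924 B (last, 924 <= 980 OK)
Total bytes sent = payload + n_frags * header = 3852 + 4*20 = 3852 + 80 = 3932 B

4, 3932


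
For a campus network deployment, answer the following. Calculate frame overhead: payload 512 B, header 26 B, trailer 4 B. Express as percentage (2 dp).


Given: payload = 512 B, header = 26 B, trailer = 4 B
Overhead bytes = header + trailer = 26 + 4 = 30
Total frame = payload + overhead = 512 + 30 = 542
Overhead % = 30 / 542 * 100 = 5.5351% -> 5.54% (2 dp)

5.54


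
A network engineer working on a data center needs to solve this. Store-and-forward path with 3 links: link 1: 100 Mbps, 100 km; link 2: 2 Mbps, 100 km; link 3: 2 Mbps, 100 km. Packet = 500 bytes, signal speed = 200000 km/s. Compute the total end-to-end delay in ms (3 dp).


Packet = 500 bytes = 4000 bits. Store-and-forward: sum (t_trans + t_prop) per link.
Link 1: t_trans = 4000/(100*10^6) s = 0.0400 ms; t_prop = 100/200000 s = 0.5000 ms; subtotal = 0.5400 ms
Link 2: t_trans = 4000/(2*10^6) s = 2.0000 ms; t_prop = 100/200000 s = 0.5000 ms; subtotal = 2.5000 ms
Link 3: t_trans = 4000/(2*10^6) s = 2.0000 ms; t_prop = 100/200000 s = 0.5000 ms; subtotal = 2.5000 ms
End-to-end = 0.5400 + 2.5000 + 2.5000 = 5.5400 ms -> 5.540 ms (3 dp)

5.540


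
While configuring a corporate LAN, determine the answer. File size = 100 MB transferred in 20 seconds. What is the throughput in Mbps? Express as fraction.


Given: file = 100 MB, time = 20 s
File in Mb = 100 * 8 = 800 Mb
Throughput = 800 / 20 Mbps
Throughput = 40 Mbps

40


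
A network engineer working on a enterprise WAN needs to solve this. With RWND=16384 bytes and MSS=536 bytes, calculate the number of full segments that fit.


Given: RWND = 16384 bytes, MSS = 536 bytes
Full segments = floor(RWND / MSS)
Full segments = floor(16384 / 536)
Full segments = floor(30.5672) = 30

30


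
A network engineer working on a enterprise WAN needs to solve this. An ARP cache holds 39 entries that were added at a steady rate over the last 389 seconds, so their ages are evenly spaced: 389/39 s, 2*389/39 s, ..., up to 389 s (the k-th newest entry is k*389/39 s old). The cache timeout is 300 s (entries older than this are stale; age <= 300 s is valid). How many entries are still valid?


Ages are k * 389/39 s for k = 1..39 (spacing = 9.9744 s).
Entry k is valid iff k * 389/39 <= 300 iff k <= 39 * 300 / 389 = 30.0771
n_valid = floor(30.0771) = 30
(n_stale = 39 - 30 = 9)

30


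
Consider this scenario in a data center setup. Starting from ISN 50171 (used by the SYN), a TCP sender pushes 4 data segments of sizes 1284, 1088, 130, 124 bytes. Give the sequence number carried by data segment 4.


The SYN occupies sequence number ISN = 50171, so the first data byte is ISN + 1 = 50172.
SEQ of data segment i = (ISN + 1) + sum of payload sizes of segments 1..i-1.
Segment 1: SEQ = 50172, payload = 1284 bytes
Segment 2: SEQ = 51456, payload = 1088 bytes
Segment 3: SEQ = 52544, payload = 130 bytes
Segment 4: SEQ = 52674, payload = 124 bytes
SEQ of segment 4 = 50172 + 1284 + 1088 + 130 = 52674

52674


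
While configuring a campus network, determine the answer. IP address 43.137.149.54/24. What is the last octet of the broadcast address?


Given: IP = 43.137.149.54, prefix = /24
Host bits = 32 - 24 = 8
Network last octet = 54 AND mask = 0
Host part size = 2^8 - 1 = 255
Broadcast last octet = 0 OR 255 = 255

255


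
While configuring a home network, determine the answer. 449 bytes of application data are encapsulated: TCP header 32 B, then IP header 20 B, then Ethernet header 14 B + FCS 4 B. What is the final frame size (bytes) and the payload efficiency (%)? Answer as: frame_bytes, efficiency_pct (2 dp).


TCP segment = 449 + 32 = 481 B
IP packet = 481 + 20 = 501 B
Ethernet frame = 501 + 14 + 4 = 519 B
Efficiency = app / frame = 449 / 519 = 0.865125 = 86.5125% -> 86.51% (2 dp)

519, 86.51


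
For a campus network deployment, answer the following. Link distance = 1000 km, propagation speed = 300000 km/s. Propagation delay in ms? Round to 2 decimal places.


Given: distance = 1000 km, speed = 300000 km/s
Delay = distance / speed = 1000 / 300000 seconds
Delay in ms = 1000 * 1000 / 300000
Delay = 3.3333 ms
Rounded to 2 dp = 3.33 ms

3.33


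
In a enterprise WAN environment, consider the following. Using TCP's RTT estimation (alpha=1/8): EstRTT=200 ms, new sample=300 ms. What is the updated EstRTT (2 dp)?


Given: EstRTT = 200 ms, SampleRTT = 300 ms, alpha = 1/8
New EstRTT = (1 - alpha) * EstRTT + alpha * SampleRTT
(7/8) * 200 = 175
(1/8) * 300 = 37.5
New EstRTT = 175 + 37.5 = 212.5 ms -> 212.50 ms (2 dp)

212.50


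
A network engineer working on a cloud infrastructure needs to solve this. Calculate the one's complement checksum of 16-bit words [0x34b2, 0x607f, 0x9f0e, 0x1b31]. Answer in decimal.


Given words: [0x34b2, 0x607f, 0x9f0e, 0x1b31]
Step 1: Sum all words
Raw sum = 13490 + 24703 + 40718 + 6961 = 85872
Step 2: Fold carry: (20336 + 1) = 20337
One's complement = ~20337 & 0xFFFF = 45198

45198


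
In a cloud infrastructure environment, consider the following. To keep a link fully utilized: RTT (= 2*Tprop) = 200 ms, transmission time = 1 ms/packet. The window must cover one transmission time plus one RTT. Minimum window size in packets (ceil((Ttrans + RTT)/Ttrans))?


Given: Ttrans = 1 ms, RTT = 200 ms (= 2 * Tprop, Tprop = 100 ms)
Time until first ACK returns = Ttrans + RTT = 1 + 200 = 201 ms
Need W * Ttrans >= Ttrans + RTT  ->  W >= (Ttrans + RTT) / Ttrans
(Ttrans + RTT) / Ttrans = 201 / 1 = 201
W_min = ceil(201) = 201

201


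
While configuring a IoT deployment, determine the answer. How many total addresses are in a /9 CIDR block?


Given: CIDR prefix /9
Host bits = 32 - 9 = 23
Total addresses = 2^23 = 8388608

8388608


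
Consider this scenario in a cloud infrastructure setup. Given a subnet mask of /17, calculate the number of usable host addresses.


Given: subnet mask /17
Host bits = 32 - 17 = 15
Total addresses = 2^15 = 32768
Usable hosts = 32768 - 2 (network + broadcast) = 32766

32766


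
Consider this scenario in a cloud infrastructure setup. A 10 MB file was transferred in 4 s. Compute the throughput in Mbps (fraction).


Given: file = 10 MB, time = 4 s
File in Mb = 10 * 8 = 80 Mb
Throughput = 80 / 4 Mbps
Throughput = 20 Mbps

20


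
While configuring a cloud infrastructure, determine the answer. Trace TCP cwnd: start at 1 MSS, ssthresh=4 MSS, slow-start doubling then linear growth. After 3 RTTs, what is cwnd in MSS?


RTT 0: cwnd = 1 MSS (initial)
RTT 1: cwnd = 2 MSS (slow start, doubled)
RTT 2: cwnd = 4 MSS (slow start, doubled)
RTT 3: cwnd = 5 MSS (congestion avoidance, +1)

5


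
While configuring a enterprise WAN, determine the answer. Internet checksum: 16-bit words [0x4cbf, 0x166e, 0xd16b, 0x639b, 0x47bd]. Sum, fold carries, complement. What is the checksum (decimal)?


Given words: [0x4cbf, 0x166e, 0xd16b, 0x639b, 0x47bd]
Step 1: Sum all words
Raw sum = 19647 + 5742 + 53611 + 25499 + 18365 = 122864
Step 2: Fold carry: (57328 + 1) = 57329
One's complement = ~57329 & 0xFFFF = 8206

8206


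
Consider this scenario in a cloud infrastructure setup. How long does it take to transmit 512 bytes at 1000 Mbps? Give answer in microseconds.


Given: packet = 512 bytes, bandwidth = 1000 Mbps
Packet in bits = 512 * 8 = 4096 bits
Bandwidth = 1000 * 10^6 = 1000000000 bps
Time = 4096 / 1000000000 seconds
Time in us = 4096 * 10^6 / 1000000000 = 4.096

4.096


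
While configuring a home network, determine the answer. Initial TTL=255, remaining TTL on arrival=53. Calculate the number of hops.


Given: initial TTL = 255, received TTL = 53
Hops = initial TTL - received TTL
Hops = 255 - 53 = 202

202


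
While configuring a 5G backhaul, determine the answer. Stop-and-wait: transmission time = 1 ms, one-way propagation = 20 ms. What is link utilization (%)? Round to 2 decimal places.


Given: Ttrans = 1 ms, Tprop = 20 ms
RTT = 2 * Tprop = 2 * 20 = 40 ms
U = Ttrans / (Ttrans + RTT)
U = 1 / (1 + 40)
U = 1 / 41 = 0.02439
U% = 2.44%

2.44


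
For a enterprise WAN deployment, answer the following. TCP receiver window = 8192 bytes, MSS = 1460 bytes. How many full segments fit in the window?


Given: RWND = 8192 bytes, MSS = 1460 bytes
Full segments = floor(RWND / MSS)
Full segments = floor(8192 / 1460)
Full segments = floor(5.611) = 5

5


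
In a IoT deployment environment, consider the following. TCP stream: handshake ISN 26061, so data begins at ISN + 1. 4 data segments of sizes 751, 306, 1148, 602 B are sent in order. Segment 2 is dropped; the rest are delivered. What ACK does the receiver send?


SYN uses sequence number 26061; first data byte = ISN + 1 = 26062.
Segment 1: SEQ = 26062, len = 751 B, covers [26062, 26812]
Segment 2: SEQ = 26813, len = 306 B, covers [26813, 27118] [LOST]
Segment 3: SEQ = 27119, len = 1148 B, covers [27119, 28266]
Segment 4: SEQ = 28267, len = 602 B, covers [28267, 28868]
In-order data received: bytes [26062, 26812] (segments 1..1).
Segment 2 missing -> gap begins at byte 26813; later segments buffered out of order.
Cumulative ACK = next expected in-order byte = 26062 + 751 = 26813

26813


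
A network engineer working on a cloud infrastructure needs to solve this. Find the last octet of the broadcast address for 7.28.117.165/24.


Given: IP = 7.28.117.165, prefix = /24
Host bits = 32 - 24 = 8
Network last octet = 165 AND mask = 0
Host part size = 2^8 - 1 = 255
Broadcast last octet = 0 OR 255 = 255

255


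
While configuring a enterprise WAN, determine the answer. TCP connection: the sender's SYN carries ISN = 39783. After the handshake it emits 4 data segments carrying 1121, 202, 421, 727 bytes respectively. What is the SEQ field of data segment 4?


The SYN occupies sequence number ISN = 39783, so the first data byte is ISN + 1 = 39784.
SEQ of data segment i = (ISN + 1) + sum of payload sizes of segments 1..i-1.
Segment 1: SEQ = 39784, payload = 1121 bytes
Segment 2: SEQ = 40905, payload = 202 bytes
Segment 3: SEQ = 41107, payload = 421 bytes
Segment 4: SEQ = 41528, payload = 727 bytes
SEQ of segment 4 = 39784 + 1121 + 202 + 421 = 41528

41528


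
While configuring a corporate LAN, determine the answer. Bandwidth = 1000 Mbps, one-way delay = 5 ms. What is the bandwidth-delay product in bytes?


Given: bandwidth = 1000 Mbps, delay = 5 ms
BDP in bits = 1000 * 10^6 * 5 / 1000
BDP in bits = 5000000
BDP in bytes = 5000000 / 8 = 625000

625000


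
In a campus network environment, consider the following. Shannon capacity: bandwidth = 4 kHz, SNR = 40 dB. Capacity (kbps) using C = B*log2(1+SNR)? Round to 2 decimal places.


Given: B = 4 kHz, SNR = 40 dB
SNR linear = 10^(40/10) = 10000
1 + SNR = 10001
log2(10001) = 13.2878566418
C = 4 * 1000 * 13.2878566418 = 53151.4266 bps
C = 53.151427 kbps -> 53.15 kbps (2 dp)

53.15
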